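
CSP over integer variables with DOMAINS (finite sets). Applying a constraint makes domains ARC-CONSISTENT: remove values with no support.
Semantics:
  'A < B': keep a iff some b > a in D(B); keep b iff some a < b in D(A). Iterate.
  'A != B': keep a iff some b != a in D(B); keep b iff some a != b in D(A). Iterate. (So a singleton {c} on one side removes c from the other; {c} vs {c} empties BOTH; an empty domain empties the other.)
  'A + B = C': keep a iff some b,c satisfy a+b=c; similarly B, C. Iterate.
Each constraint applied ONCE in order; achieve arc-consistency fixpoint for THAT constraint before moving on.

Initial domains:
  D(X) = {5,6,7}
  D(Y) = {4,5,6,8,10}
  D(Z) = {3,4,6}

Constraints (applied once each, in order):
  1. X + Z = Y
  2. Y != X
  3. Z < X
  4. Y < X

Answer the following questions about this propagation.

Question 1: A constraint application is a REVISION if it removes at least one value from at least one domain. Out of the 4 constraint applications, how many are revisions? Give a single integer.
Answer: 2

Derivation:
Constraint 1 (X + Z = Y) on D(X)={5,6,7} D(Z)={3,4,6} D(Y)={4,5,6,8,10}: Z {3,4,6}->{3,4}; Y {4,5,6,8,10}->{8,10} => REVISION
Constraint 2 (Y != X) on D(Y)={8,10} D(X)={5,6,7}: no change => not a revision
Constraint 3 (Z < X) on D(Z)={3,4} D(X)={5,6,7}: no change => not a revision
Constraint 4 (Y < X) on D(Y)={8,10} D(X)={5,6,7}: Y {8,10}->{}; X {5,6,7}->{} => REVISION
Total revisions = 2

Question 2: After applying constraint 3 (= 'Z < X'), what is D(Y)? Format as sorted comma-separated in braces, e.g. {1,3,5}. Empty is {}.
Constraint 1 (X + Z = Y) on D(X)={5,6,7} D(Z)={3,4,6} D(Y)={4,5,6,8,10}: Z {3,4,6}->{3,4}; Y {4,5,6,8,10}->{8,10}
Constraint 2 (Y != X) on D(Y)={8,10} D(X)={5,6,7}: no change
Constraint 3 (Z < X) on D(Z)={3,4} D(X)={5,6,7}: no change
So after constraint 3: D(Y) = {8,10}

Answer: {8,10}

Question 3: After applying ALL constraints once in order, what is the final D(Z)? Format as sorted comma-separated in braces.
Constraint 1 (X + Z = Y) on D(X)={5,6,7} D(Z)={3,4,6} D(Y)={4,5,6,8,10}: Z {3,4,6}->{3,4}; Y {4,5,6,8,10}->{8,10}
Constraint 2 (Y != X) on D(Y)={8,10} D(X)={5,6,7}: no change
Constraint 3 (Z < X) on D(Z)={3,4} D(X)={5,6,7}: no change
Constraint 4 (Y < X) on D(Y)={8,10} D(X)={5,6,7}: Y {8,10}->{}; X {5,6,7}->{}
So after all 4 constraints: D(Z) = {3,4}

Answer: {3,4}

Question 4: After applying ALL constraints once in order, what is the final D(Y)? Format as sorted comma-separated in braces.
Answer: {}

Derivation:
Constraint 1 (X + Z = Y) on D(X)={5,6,7} D(Z)={3,4,6} D(Y)={4,5,6,8,10}: Z {3,4,6}->{3,4}; Y {4,5,6,8,10}->{8,10}
Constraint 2 (Y != X) on D(Y)={8,10} D(X)={5,6,7}: no change
Constraint 3 (Z < X) on D(Z)={3,4} D(X)={5,6,7}: no change
Constraint 4 (Y < X) on D(Y)={8,10} D(X)={5,6,7}: Y {8,10}->{}; X {5,6,7}->{}
So after all 4 constraints: D(Y) = {}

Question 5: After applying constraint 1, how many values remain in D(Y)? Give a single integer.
Answer: 2

Derivation:
Constraint 1 (X + Z = Y) on D(X)={5,6,7} D(Z)={3,4,6} D(Y)={4,5,6,8,10}: Z {3,4,6}->{3,4}; Y {4,5,6,8,10}->{8,10}
So after constraint 1: D(Y)={8,10}, size = 2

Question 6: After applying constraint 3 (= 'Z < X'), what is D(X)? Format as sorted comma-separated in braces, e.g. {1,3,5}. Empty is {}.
Constraint 1 (X + Z = Y) on D(X)={5,6,7} D(Z)={3,4,6} D(Y)={4,5,6,8,10}: Z {3,4,6}->{3,4}; Y {4,5,6,8,10}->{8,10}
Constraint 2 (Y != X) on D(Y)={8,10} D(X)={5,6,7}: no change
Constraint 3 (Z < X) on D(Z)={3,4} D(X)={5,6,7}: no change
So after constraint 3: D(X) = {5,6,7}

Answer: {5,6,7}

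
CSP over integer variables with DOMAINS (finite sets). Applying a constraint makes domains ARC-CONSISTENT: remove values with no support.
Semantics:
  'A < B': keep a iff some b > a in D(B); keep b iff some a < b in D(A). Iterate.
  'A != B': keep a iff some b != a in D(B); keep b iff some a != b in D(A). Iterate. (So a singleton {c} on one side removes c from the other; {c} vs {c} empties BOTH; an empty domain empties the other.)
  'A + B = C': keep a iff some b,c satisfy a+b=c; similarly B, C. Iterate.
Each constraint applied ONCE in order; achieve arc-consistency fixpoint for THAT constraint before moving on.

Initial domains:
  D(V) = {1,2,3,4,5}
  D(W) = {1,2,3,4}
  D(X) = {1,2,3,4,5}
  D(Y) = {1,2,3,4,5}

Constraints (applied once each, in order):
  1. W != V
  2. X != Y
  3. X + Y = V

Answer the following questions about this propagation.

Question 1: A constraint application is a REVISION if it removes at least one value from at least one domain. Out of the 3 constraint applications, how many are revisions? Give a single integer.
Constraint 1 (W != V) on D(W)={1,2,3,4} D(V)={1,2,3,4,5}: no change => not a revision
Constraint 2 (X != Y) on D(X)={1,2,3,4,5} D(Y)={1,2,3,4,5}: no change => not a revision
Constraint 3 (X + Y = V) on D(X)={1,2,3,4,5} D(Y)={1,2,3,4,5} D(V)={1,2,3,4,5}: X {1,2,3,4,5}->{1,2,3,4}; Y {1,2,3,4,5}->{1,2,3,4}; V {1,2,3,4,5}->{2,3,4,5} => REVISION
Total revisions = 1

Answer: 1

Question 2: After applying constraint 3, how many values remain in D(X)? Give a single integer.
Constraint 1 (W != V) on D(W)={1,2,3,4} D(V)={1,2,3,4,5}: no change
Constraint 2 (X != Y) on D(X)={1,2,3,4,5} D(Y)={1,2,3,4,5}: no change
Constraint 3 (X + Y = V) on D(X)={1,2,3,4,5} D(Y)={1,2,3,4,5} D(V)={1,2,3,4,5}: X {1,2,3,4,5}->{1,2,3,4}; Y {1,2,3,4,5}->{1,2,3,4}; V {1,2,3,4,5}->{2,3,4,5}
So after constraint 3: D(X)={1,2,3,4}, size = 4

Answer: 4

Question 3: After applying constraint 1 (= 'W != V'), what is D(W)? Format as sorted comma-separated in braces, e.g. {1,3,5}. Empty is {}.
Answer: {1,2,3,4}

Derivation:
Constraint 1 (W != V) on D(W)={1,2,3,4} D(V)={1,2,3,4,5}: no change
So after constraint 1: D(W) = {1,2,3,4}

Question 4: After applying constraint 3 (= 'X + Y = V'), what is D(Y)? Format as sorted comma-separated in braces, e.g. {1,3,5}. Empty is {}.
Answer: {1,2,3,4}

Derivation:
Constraint 1 (W != V) on D(W)={1,2,3,4} D(V)={1,2,3,4,5}: no change
Constraint 2 (X != Y) on D(X)={1,2,3,4,5} D(Y)={1,2,3,4,5}: no change
Constraint 3 (X + Y = V) on D(X)={1,2,3,4,5} D(Y)={1,2,3,4,5} D(V)={1,2,3,4,5}: X {1,2,3,4,5}->{1,2,3,4}; Y {1,2,3,4,5}->{1,2,3,4}; V {1,2,3,4,5}->{2,3,4,5}
So after constraint 3: D(Y) = {1,2,3,4}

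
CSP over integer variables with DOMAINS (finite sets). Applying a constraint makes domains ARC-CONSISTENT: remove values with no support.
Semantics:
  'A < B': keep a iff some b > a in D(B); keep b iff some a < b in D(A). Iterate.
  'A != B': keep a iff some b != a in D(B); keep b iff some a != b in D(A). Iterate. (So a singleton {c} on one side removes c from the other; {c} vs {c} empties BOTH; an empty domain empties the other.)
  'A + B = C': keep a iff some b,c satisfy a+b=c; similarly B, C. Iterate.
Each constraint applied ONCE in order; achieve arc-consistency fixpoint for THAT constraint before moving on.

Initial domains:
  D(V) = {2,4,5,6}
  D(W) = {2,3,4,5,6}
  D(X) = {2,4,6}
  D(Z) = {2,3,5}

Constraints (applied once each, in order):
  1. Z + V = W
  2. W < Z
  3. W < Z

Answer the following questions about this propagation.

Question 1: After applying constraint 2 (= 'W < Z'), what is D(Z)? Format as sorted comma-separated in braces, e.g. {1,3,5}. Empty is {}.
Constraint 1 (Z + V = W) on D(Z)={2,3,5} D(V)={2,4,5,6} D(W)={2,3,4,5,6}: Z {2,3,5}->{2,3}; V {2,4,5,6}->{2,4}; W {2,3,4,5,6}->{4,5,6}
Constraint 2 (W < Z) on D(W)={4,5,6} D(Z)={2,3}: W {4,5,6}->{}; Z {2,3}->{}
So after constraint 2: D(Z) = {}

Answer: {}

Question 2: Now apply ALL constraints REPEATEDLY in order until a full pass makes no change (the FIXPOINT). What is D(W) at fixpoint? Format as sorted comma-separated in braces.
pass 0 (initial): D(W)={2,3,4,5,6}
pass 1: V {2,4,5,6}->{2,4}; W {2,3,4,5,6}->{}; Z {2,3,5}->{}
pass 2: V {2,4}->{}
pass 3: no change
Fixpoint after 3 passes: D(W) = {}

Answer: {}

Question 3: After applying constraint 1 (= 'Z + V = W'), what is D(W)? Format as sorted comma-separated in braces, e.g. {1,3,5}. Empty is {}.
Answer: {4,5,6}

Derivation:
Constraint 1 (Z + V = W) on D(Z)={2,3,5} D(V)={2,4,5,6} D(W)={2,3,4,5,6}: Z {2,3,5}->{2,3}; V {2,4,5,6}->{2,4}; W {2,3,4,5,6}->{4,5,6}
So after constraint 1: D(W) = {4,5,6}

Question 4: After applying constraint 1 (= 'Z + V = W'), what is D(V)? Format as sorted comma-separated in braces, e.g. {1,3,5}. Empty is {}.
Answer: {2,4}

Derivation:
Constraint 1 (Z + V = W) on D(Z)={2,3,5} D(V)={2,4,5,6} D(W)={2,3,4,5,6}: Z {2,3,5}->{2,3}; V {2,4,5,6}->{2,4}; W {2,3,4,5,6}->{4,5,6}
So after constraint 1: D(V) = {2,4}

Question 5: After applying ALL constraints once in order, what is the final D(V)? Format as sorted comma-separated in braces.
Answer: {2,4}

Derivation:
Constraint 1 (Z + V = W) on D(Z)={2,3,5} D(V)={2,4,5,6} D(W)={2,3,4,5,6}: Z {2,3,5}->{2,3}; V {2,4,5,6}->{2,4}; W {2,3,4,5,6}->{4,5,6}
Constraint 2 (W < Z) on D(W)={4,5,6} D(Z)={2,3}: W {4,5,6}->{}; Z {2,3}->{}
Constraint 3 (W < Z) on D(W)={} D(Z)={}: no change
So after all 3 constraints: D(V) = {2,4}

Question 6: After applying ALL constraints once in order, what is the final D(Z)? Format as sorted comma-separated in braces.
Answer: {}

Derivation:
Constraint 1 (Z + V = W) on D(Z)={2,3,5} D(V)={2,4,5,6} D(W)={2,3,4,5,6}: Z {2,3,5}->{2,3}; V {2,4,5,6}->{2,4}; W {2,3,4,5,6}->{4,5,6}
Constraint 2 (W < Z) on D(W)={4,5,6} D(Z)={2,3}: W {4,5,6}->{}; Z {2,3}->{}
Constraint 3 (W < Z) on D(W)={} D(Z)={}: no change
So after all 3 constraints: D(Z) = {}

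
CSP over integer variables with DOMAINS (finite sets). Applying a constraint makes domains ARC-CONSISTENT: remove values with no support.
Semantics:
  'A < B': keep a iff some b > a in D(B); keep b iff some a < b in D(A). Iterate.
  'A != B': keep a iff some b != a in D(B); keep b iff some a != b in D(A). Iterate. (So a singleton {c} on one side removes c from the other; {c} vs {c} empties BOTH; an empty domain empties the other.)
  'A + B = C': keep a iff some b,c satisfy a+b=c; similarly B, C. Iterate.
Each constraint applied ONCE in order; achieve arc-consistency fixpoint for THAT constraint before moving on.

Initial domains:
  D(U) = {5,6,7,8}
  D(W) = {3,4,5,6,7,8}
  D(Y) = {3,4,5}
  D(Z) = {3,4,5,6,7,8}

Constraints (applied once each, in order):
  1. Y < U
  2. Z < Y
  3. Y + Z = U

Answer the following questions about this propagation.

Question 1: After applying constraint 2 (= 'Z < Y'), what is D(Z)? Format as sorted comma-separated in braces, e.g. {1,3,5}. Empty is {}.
Answer: {3,4}

Derivation:
Constraint 1 (Y < U) on D(Y)={3,4,5} D(U)={5,6,7,8}: no change
Constraint 2 (Z < Y) on D(Z)={3,4,5,6,7,8} D(Y)={3,4,5}: Z {3,4,5,6,7,8}->{3,4}; Y {3,4,5}->{4,5}
So after constraint 2: D(Z) = {3,4}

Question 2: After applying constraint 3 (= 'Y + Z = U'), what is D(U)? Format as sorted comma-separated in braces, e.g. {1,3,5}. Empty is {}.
Answer: {7,8}

Derivation:
Constraint 1 (Y < U) on D(Y)={3,4,5} D(U)={5,6,7,8}: no change
Constraint 2 (Z < Y) on D(Z)={3,4,5,6,7,8} D(Y)={3,4,5}: Z {3,4,5,6,7,8}->{3,4}; Y {3,4,5}->{4,5}
Constraint 3 (Y + Z = U) on D(Y)={4,5} D(Z)={3,4} D(U)={5,6,7,8}: U {5,6,7,8}->{7,8}
So after constraint 3: D(U) = {7,8}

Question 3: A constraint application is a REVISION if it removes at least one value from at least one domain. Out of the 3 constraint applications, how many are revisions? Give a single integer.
Answer: 2

Derivation:
Constraint 1 (Y < U) on D(Y)={3,4,5} D(U)={5,6,7,8}: no change => not a revision
Constraint 2 (Z < Y) on D(Z)={3,4,5,6,7,8} D(Y)={3,4,5}: Z {3,4,5,6,7,8}->{3,4}; Y {3,4,5}->{4,5} => REVISION
Constraint 3 (Y + Z = U) on D(Y)={4,5} D(Z)={3,4} D(U)={5,6,7,8}: U {5,6,7,8}->{7,8} => REVISION
Total revisions = 2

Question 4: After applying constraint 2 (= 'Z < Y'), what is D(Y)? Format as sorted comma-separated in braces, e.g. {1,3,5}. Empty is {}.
Constraint 1 (Y < U) on D(Y)={3,4,5} D(U)={5,6,7,8}: no change
Constraint 2 (Z < Y) on D(Z)={3,4,5,6,7,8} D(Y)={3,4,5}: Z {3,4,5,6,7,8}->{3,4}; Y {3,4,5}->{4,5}
So after constraint 2: D(Y) = {4,5}

Answer: {4,5}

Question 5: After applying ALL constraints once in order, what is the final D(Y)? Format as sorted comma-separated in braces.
Answer: {4,5}

Derivation:
Constraint 1 (Y < U) on D(Y)={3,4,5} D(U)={5,6,7,8}: no change
Constraint 2 (Z < Y) on D(Z)={3,4,5,6,7,8} D(Y)={3,4,5}: Z {3,4,5,6,7,8}->{3,4}; Y {3,4,5}->{4,5}
Constraint 3 (Y + Z = U) on D(Y)={4,5} D(Z)={3,4} D(U)={5,6,7,8}: U {5,6,7,8}->{7,8}
So after all 3 constraints: D(Y) = {4,5}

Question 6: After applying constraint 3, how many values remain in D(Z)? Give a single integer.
Constraint 1 (Y < U) on D(Y)={3,4,5} D(U)={5,6,7,8}: no change
Constraint 2 (Z < Y) on D(Z)={3,4,5,6,7,8} D(Y)={3,4,5}: Z {3,4,5,6,7,8}->{3,4}; Y {3,4,5}->{4,5}
Constraint 3 (Y + Z = U) on D(Y)={4,5} D(Z)={3,4} D(U)={5,6,7,8}: U {5,6,7,8}->{7,8}
So after constraint 3: D(Z)={3,4}, size = 2

Answer: 2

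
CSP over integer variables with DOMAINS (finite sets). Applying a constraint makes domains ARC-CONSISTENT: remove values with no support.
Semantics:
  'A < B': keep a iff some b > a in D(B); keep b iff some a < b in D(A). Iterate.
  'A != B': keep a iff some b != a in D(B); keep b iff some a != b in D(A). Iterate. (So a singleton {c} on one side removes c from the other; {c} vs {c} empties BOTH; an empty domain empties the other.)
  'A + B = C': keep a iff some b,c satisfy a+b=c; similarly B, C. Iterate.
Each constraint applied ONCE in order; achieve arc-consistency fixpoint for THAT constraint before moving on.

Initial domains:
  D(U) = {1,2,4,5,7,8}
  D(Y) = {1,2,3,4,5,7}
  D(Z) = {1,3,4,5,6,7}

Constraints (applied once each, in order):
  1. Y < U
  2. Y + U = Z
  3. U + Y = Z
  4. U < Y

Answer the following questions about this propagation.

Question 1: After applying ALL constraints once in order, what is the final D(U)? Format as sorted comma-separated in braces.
Answer: {2,4}

Derivation:
Constraint 1 (Y < U) on D(Y)={1,2,3,4,5,7} D(U)={1,2,4,5,7,8}: U {1,2,4,5,7,8}->{2,4,5,7,8}
Constraint 2 (Y + U = Z) on D(Y)={1,2,3,4,5,7} D(U)={2,4,5,7,8} D(Z)={1,3,4,5,6,7}: Y {1,2,3,4,5,7}->{1,2,3,4,5}; U {2,4,5,7,8}->{2,4,5}; Z {1,3,4,5,6,7}->{3,4,5,6,7}
Constraint 3 (U + Y = Z) on D(U)={2,4,5} D(Y)={1,2,3,4,5} D(Z)={3,4,5,6,7}: no change
Constraint 4 (U < Y) on D(U)={2,4,5} D(Y)={1,2,3,4,5}: U {2,4,5}->{2,4}; Y {1,2,3,4,5}->{3,4,5}
So after all 4 constraints: D(U) = {2,4}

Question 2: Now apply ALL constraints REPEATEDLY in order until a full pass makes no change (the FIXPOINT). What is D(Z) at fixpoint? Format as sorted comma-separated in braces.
Answer: {}

Derivation:
pass 0 (initial): D(Z)={1,3,4,5,6,7}
pass 1: U {1,2,4,5,7,8}->{2,4}; Y {1,2,3,4,5,7}->{3,4,5}; Z {1,3,4,5,6,7}->{3,4,5,6,7}
pass 2: U {2,4}->{}; Y {3,4,5}->{}; Z {3,4,5,6,7}->{7}
pass 3: Z {7}->{}
pass 4: no change
Fixpoint after 4 passes: D(Z) = {}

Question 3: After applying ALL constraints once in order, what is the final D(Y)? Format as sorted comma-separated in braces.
Answer: {3,4,5}

Derivation:
Constraint 1 (Y < U) on D(Y)={1,2,3,4,5,7} D(U)={1,2,4,5,7,8}: U {1,2,4,5,7,8}->{2,4,5,7,8}
Constraint 2 (Y + U = Z) on D(Y)={1,2,3,4,5,7} D(U)={2,4,5,7,8} D(Z)={1,3,4,5,6,7}: Y {1,2,3,4,5,7}->{1,2,3,4,5}; U {2,4,5,7,8}->{2,4,5}; Z {1,3,4,5,6,7}->{3,4,5,6,7}
Constraint 3 (U + Y = Z) on D(U)={2,4,5} D(Y)={1,2,3,4,5} D(Z)={3,4,5,6,7}: no change
Constraint 4 (U < Y) on D(U)={2,4,5} D(Y)={1,2,3,4,5}: U {2,4,5}->{2,4}; Y {1,2,3,4,5}->{3,4,5}
So after all 4 constraints: D(Y) = {3,4,5}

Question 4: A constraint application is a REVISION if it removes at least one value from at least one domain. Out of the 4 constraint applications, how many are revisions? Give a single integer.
Answer: 3

Derivation:
Constraint 1 (Y < U) on D(Y)={1,2,3,4,5,7} D(U)={1,2,4,5,7,8}: U {1,2,4,5,7,8}->{2,4,5,7,8} => REVISION
Constraint 2 (Y + U = Z) on D(Y)={1,2,3,4,5,7} D(U)={2,4,5,7,8} D(Z)={1,3,4,5,6,7}: Y {1,2,3,4,5,7}->{1,2,3,4,5}; U {2,4,5,7,8}->{2,4,5}; Z {1,3,4,5,6,7}->{3,4,5,6,7} => REVISION
Constraint 3 (U + Y = Z) on D(U)={2,4,5} D(Y)={1,2,3,4,5} D(Z)={3,4,5,6,7}: no change => not a revision
Constraint 4 (U < Y) on D(U)={2,4,5} D(Y)={1,2,3,4,5}: U {2,4,5}->{2,4}; Y {1,2,3,4,5}->{3,4,5} => REVISION
Total revisions = 3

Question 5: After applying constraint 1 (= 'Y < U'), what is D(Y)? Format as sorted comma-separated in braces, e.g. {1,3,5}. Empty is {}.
Constraint 1 (Y < U) on D(Y)={1,2,3,4,5,7} D(U)={1,2,4,5,7,8}: U {1,2,4,5,7,8}->{2,4,5,7,8}
So after constraint 1: D(Y) = {1,2,3,4,5,7}

Answer: {1,2,3,4,5,7}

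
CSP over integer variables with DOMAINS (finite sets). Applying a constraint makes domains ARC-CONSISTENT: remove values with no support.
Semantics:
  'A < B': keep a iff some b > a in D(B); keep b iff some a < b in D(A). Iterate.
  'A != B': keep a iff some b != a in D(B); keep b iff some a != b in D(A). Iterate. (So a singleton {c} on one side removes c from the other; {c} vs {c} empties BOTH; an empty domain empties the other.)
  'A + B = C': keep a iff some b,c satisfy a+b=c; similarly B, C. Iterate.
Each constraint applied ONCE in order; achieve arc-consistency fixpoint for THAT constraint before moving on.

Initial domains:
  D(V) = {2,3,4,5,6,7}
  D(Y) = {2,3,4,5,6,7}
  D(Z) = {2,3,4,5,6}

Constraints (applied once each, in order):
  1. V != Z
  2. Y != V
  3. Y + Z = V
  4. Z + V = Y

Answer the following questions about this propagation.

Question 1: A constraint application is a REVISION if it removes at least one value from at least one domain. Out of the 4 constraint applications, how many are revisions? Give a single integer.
Answer: 2

Derivation:
Constraint 1 (V != Z) on D(V)={2,3,4,5,6,7} D(Z)={2,3,4,5,6}: no change => not a revision
Constraint 2 (Y != V) on D(Y)={2,3,4,5,6,7} D(V)={2,3,4,5,6,7}: no change => not a revision
Constraint 3 (Y + Z = V) on D(Y)={2,3,4,5,6,7} D(Z)={2,3,4,5,6} D(V)={2,3,4,5,6,7}: Y {2,3,4,5,6,7}->{2,3,4,5}; Z {2,3,4,5,6}->{2,3,4,5}; V {2,3,4,5,6,7}->{4,5,6,7} => REVISION
Constraint 4 (Z + V = Y) on D(Z)={2,3,4,5} D(V)={4,5,6,7} D(Y)={2,3,4,5}: Z {2,3,4,5}->{}; V {4,5,6,7}->{}; Y {2,3,4,5}->{} => REVISION
Total revisions = 2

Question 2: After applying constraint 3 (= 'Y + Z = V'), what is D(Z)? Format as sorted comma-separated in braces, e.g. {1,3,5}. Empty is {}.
Constraint 1 (V != Z) on D(V)={2,3,4,5,6,7} D(Z)={2,3,4,5,6}: no change
Constraint 2 (Y != V) on D(Y)={2,3,4,5,6,7} D(V)={2,3,4,5,6,7}: no change
Constraint 3 (Y + Z = V) on D(Y)={2,3,4,5,6,7} D(Z)={2,3,4,5,6} D(V)={2,3,4,5,6,7}: Y {2,3,4,5,6,7}->{2,3,4,5}; Z {2,3,4,5,6}->{2,3,4,5}; V {2,3,4,5,6,7}->{4,5,6,7}
So after constraint 3: D(Z) = {2,3,4,5}

Answer: {2,3,4,5}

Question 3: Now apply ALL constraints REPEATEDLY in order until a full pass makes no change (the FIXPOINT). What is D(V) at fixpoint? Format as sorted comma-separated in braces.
Answer: {}

Derivation:
pass 0 (initial): D(V)={2,3,4,5,6,7}
pass 1: V {2,3,4,5,6,7}->{}; Y {2,3,4,5,6,7}->{}; Z {2,3,4,5,6}->{}
pass 2: no change
Fixpoint after 2 passes: D(V) = {}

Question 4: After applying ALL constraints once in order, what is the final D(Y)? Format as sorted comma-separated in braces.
Answer: {}

Derivation:
Constraint 1 (V != Z) on D(V)={2,3,4,5,6,7} D(Z)={2,3,4,5,6}: no change
Constraint 2 (Y != V) on D(Y)={2,3,4,5,6,7} D(V)={2,3,4,5,6,7}: no change
Constraint 3 (Y + Z = V) on D(Y)={2,3,4,5,6,7} D(Z)={2,3,4,5,6} D(V)={2,3,4,5,6,7}: Y {2,3,4,5,6,7}->{2,3,4,5}; Z {2,3,4,5,6}->{2,3,4,5}; V {2,3,4,5,6,7}->{4,5,6,7}
Constraint 4 (Z + V = Y) on D(Z)={2,3,4,5} D(V)={4,5,6,7} D(Y)={2,3,4,5}: Z {2,3,4,5}->{}; V {4,5,6,7}->{}; Y {2,3,4,5}->{}
So after all 4 constraints: D(Y) = {}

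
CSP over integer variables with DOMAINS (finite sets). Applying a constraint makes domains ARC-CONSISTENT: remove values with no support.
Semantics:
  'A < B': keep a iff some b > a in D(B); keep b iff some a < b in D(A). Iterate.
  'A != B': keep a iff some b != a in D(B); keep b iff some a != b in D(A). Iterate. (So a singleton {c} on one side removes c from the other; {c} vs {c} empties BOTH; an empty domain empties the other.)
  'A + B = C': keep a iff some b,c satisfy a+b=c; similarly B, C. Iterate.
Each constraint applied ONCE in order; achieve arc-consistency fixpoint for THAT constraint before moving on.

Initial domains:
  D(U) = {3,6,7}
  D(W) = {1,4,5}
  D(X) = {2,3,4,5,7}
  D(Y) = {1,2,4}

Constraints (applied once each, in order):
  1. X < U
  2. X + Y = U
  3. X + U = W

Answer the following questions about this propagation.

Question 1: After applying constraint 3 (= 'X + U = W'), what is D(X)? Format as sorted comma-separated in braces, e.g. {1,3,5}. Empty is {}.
Constraint 1 (X < U) on D(X)={2,3,4,5,7} D(U)={3,6,7}: X {2,3,4,5,7}->{2,3,4,5}
Constraint 2 (X + Y = U) on D(X)={2,3,4,5} D(Y)={1,2,4} D(U)={3,6,7}: no change
Constraint 3 (X + U = W) on D(X)={2,3,4,5} D(U)={3,6,7} D(W)={1,4,5}: X {2,3,4,5}->{2}; U {3,6,7}->{3}; W {1,4,5}->{5}
So after constraint 3: D(X) = {2}

Answer: {2}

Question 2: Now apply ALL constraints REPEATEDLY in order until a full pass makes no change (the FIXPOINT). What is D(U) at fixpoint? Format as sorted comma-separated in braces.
pass 0 (initial): D(U)={3,6,7}
pass 1: U {3,6,7}->{3}; W {1,4,5}->{5}; X {2,3,4,5,7}->{2}
pass 2: Y {1,2,4}->{1}
pass 3: no change
Fixpoint after 3 passes: D(U) = {3}

Answer: {3}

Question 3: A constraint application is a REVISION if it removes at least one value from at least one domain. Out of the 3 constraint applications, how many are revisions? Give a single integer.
Constraint 1 (X < U) on D(X)={2,3,4,5,7} D(U)={3,6,7}: X {2,3,4,5,7}->{2,3,4,5} => REVISION
Constraint 2 (X + Y = U) on D(X)={2,3,4,5} D(Y)={1,2,4} D(U)={3,6,7}: no change => not a revision
Constraint 3 (X + U = W) on D(X)={2,3,4,5} D(U)={3,6,7} D(W)={1,4,5}: X {2,3,4,5}->{2}; U {3,6,7}->{3}; W {1,4,5}->{5} => REVISION
Total revisions = 2

Answer: 2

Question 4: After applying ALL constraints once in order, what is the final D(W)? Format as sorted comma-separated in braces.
Answer: {5}

Derivation:
Constraint 1 (X < U) on D(X)={2,3,4,5,7} D(U)={3,6,7}: X {2,3,4,5,7}->{2,3,4,5}
Constraint 2 (X + Y = U) on D(X)={2,3,4,5} D(Y)={1,2,4} D(U)={3,6,7}: no change
Constraint 3 (X + U = W) on D(X)={2,3,4,5} D(U)={3,6,7} D(W)={1,4,5}: X {2,3,4,5}->{2}; U {3,6,7}->{3}; W {1,4,5}->{5}
So after all 3 constraints: D(W) = {5}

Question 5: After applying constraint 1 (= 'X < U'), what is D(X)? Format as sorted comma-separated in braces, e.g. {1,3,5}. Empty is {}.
Constraint 1 (X < U) on D(X)={2,3,4,5,7} D(U)={3,6,7}: X {2,3,4,5,7}->{2,3,4,5}
So after constraint 1: D(X) = {2,3,4,5}

Answer: {2,3,4,5}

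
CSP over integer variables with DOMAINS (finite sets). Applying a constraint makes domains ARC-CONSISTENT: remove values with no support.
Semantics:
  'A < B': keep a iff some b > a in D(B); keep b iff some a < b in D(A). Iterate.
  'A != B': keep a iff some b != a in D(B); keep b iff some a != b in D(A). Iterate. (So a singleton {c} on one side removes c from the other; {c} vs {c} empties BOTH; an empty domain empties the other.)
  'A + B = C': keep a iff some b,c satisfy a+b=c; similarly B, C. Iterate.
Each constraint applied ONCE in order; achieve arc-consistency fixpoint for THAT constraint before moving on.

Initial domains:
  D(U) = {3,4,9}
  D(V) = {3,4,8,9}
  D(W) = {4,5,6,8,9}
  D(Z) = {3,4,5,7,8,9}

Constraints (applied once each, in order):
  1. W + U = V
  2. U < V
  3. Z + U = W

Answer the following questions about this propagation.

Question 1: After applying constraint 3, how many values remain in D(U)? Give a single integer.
Constraint 1 (W + U = V) on D(W)={4,5,6,8,9} D(U)={3,4,9} D(V)={3,4,8,9}: W {4,5,6,8,9}->{4,5,6}; U {3,4,9}->{3,4}; V {3,4,8,9}->{8,9}
Constraint 2 (U < V) on D(U)={3,4} D(V)={8,9}: no change
Constraint 3 (Z + U = W) on D(Z)={3,4,5,7,8,9} D(U)={3,4} D(W)={4,5,6}: Z {3,4,5,7,8,9}->{3}; U {3,4}->{3}; W {4,5,6}->{6}
So after constraint 3: D(U)={3}, size = 1

Answer: 1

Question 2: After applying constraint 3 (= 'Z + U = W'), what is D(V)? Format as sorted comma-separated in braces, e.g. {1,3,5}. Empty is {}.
Constraint 1 (W + U = V) on D(W)={4,5,6,8,9} D(U)={3,4,9} D(V)={3,4,8,9}: W {4,5,6,8,9}->{4,5,6}; U {3,4,9}->{3,4}; V {3,4,8,9}->{8,9}
Constraint 2 (U < V) on D(U)={3,4} D(V)={8,9}: no change
Constraint 3 (Z + U = W) on D(Z)={3,4,5,7,8,9} D(U)={3,4} D(W)={4,5,6}: Z {3,4,5,7,8,9}->{3}; U {3,4}->{3}; W {4,5,6}->{6}
So after constraint 3: D(V) = {8,9}

Answer: {8,9}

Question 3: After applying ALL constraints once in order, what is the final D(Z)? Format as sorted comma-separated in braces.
Answer: {3}

Derivation:
Constraint 1 (W + U = V) on D(W)={4,5,6,8,9} D(U)={3,4,9} D(V)={3,4,8,9}: W {4,5,6,8,9}->{4,5,6}; U {3,4,9}->{3,4}; V {3,4,8,9}->{8,9}
Constraint 2 (U < V) on D(U)={3,4} D(V)={8,9}: no change
Constraint 3 (Z + U = W) on D(Z)={3,4,5,7,8,9} D(U)={3,4} D(W)={4,5,6}: Z {3,4,5,7,8,9}->{3}; U {3,4}->{3}; W {4,5,6}->{6}
So after all 3 constraints: D(Z) = {3}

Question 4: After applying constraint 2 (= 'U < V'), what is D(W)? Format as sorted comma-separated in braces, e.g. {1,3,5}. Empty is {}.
Answer: {4,5,6}

Derivation:
Constraint 1 (W + U = V) on D(W)={4,5,6,8,9} D(U)={3,4,9} D(V)={3,4,8,9}: W {4,5,6,8,9}->{4,5,6}; U {3,4,9}->{3,4}; V {3,4,8,9}->{8,9}
Constraint 2 (U < V) on D(U)={3,4} D(V)={8,9}: no change
So after constraint 2: D(W) = {4,5,6}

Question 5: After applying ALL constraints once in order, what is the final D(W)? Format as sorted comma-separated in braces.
Constraint 1 (W + U = V) on D(W)={4,5,6,8,9} D(U)={3,4,9} D(V)={3,4,8,9}: W {4,5,6,8,9}->{4,5,6}; U {3,4,9}->{3,4}; V {3,4,8,9}->{8,9}
Constraint 2 (U < V) on D(U)={3,4} D(V)={8,9}: no change
Constraint 3 (Z + U = W) on D(Z)={3,4,5,7,8,9} D(U)={3,4} D(W)={4,5,6}: Z {3,4,5,7,8,9}->{3}; U {3,4}->{3}; W {4,5,6}->{6}
So after all 3 constraints: D(W) = {6}

Answer: {6}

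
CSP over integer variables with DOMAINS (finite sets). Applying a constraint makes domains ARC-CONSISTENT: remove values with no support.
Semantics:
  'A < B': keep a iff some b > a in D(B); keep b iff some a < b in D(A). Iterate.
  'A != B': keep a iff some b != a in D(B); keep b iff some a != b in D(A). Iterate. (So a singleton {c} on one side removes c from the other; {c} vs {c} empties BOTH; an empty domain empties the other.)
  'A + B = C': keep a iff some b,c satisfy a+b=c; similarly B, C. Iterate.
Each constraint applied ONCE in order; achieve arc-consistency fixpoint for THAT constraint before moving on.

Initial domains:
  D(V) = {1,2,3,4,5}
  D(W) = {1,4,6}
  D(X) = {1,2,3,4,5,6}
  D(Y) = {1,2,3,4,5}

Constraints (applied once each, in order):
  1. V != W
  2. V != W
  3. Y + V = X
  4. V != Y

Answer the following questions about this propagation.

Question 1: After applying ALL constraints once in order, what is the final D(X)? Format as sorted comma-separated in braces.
Constraint 1 (V != W) on D(V)={1,2,3,4,5} D(W)={1,4,6}: no change
Constraint 2 (V != W) on D(V)={1,2,3,4,5} D(W)={1,4,6}: no change
Constraint 3 (Y + V = X) on D(Y)={1,2,3,4,5} D(V)={1,2,3,4,5} D(X)={1,2,3,4,5,6}: X {1,2,3,4,5,6}->{2,3,4,5,6}
Constraint 4 (V != Y) on D(V)={1,2,3,4,5} D(Y)={1,2,3,4,5}: no change
So after all 4 constraints: D(X) = {2,3,4,5,6}

Answer: {2,3,4,5,6}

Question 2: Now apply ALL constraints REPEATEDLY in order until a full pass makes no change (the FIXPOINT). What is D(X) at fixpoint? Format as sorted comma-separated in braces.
pass 0 (initial): D(X)={1,2,3,4,5,6}
pass 1: X {1,2,3,4,5,6}->{2,3,4,5,6}
pass 2: no change
Fixpoint after 2 passes: D(X) = {2,3,4,5,6}

Answer: {2,3,4,5,6}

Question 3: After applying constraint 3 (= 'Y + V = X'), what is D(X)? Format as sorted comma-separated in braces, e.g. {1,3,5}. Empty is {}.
Answer: {2,3,4,5,6}

Derivation:
Constraint 1 (V != W) on D(V)={1,2,3,4,5} D(W)={1,4,6}: no change
Constraint 2 (V != W) on D(V)={1,2,3,4,5} D(W)={1,4,6}: no change
Constraint 3 (Y + V = X) on D(Y)={1,2,3,4,5} D(V)={1,2,3,4,5} D(X)={1,2,3,4,5,6}: X {1,2,3,4,5,6}->{2,3,4,5,6}
So after constraint 3: D(X) = {2,3,4,5,6}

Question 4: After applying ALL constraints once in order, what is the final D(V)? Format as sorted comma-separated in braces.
Answer: {1,2,3,4,5}

Derivation:
Constraint 1 (V != W) on D(V)={1,2,3,4,5} D(W)={1,4,6}: no change
Constraint 2 (V != W) on D(V)={1,2,3,4,5} D(W)={1,4,6}: no change
Constraint 3 (Y + V = X) on D(Y)={1,2,3,4,5} D(V)={1,2,3,4,5} D(X)={1,2,3,4,5,6}: X {1,2,3,4,5,6}->{2,3,4,5,6}
Constraint 4 (V != Y) on D(V)={1,2,3,4,5} D(Y)={1,2,3,4,5}: no change
So after all 4 constraints: D(V) = {1,2,3,4,5}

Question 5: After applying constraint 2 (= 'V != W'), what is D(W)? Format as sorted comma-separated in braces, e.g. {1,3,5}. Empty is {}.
Constraint 1 (V != W) on D(V)={1,2,3,4,5} D(W)={1,4,6}: no change
Constraint 2 (V != W) on D(V)={1,2,3,4,5} D(W)={1,4,6}: no change
So after constraint 2: D(W) = {1,4,6}

Answer: {1,4,6}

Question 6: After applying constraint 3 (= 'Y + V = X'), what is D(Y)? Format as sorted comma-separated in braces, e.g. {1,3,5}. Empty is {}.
Answer: {1,2,3,4,5}

Derivation:
Constraint 1 (V != W) on D(V)={1,2,3,4,5} D(W)={1,4,6}: no change
Constraint 2 (V != W) on D(V)={1,2,3,4,5} D(W)={1,4,6}: no change
Constraint 3 (Y + V = X) on D(Y)={1,2,3,4,5} D(V)={1,2,3,4,5} D(X)={1,2,3,4,5,6}: X {1,2,3,4,5,6}->{2,3,4,5,6}
So after constraint 3: D(Y) = {1,2,3,4,5}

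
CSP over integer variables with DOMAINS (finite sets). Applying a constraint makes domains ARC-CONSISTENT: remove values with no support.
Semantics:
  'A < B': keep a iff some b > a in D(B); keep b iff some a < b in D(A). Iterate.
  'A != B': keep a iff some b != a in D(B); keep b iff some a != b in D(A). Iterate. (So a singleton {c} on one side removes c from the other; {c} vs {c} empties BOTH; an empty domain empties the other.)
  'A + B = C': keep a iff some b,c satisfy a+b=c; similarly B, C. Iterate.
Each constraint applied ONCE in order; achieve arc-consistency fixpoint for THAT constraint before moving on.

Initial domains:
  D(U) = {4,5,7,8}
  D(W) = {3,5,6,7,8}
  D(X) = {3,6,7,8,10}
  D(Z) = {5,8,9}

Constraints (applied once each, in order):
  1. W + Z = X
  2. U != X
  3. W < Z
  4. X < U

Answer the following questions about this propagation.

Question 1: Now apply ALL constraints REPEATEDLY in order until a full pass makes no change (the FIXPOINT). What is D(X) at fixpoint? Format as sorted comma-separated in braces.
pass 0 (initial): D(X)={3,6,7,8,10}
pass 1: U {4,5,7,8}->{}; W {3,5,6,7,8}->{3}; X {3,6,7,8,10}->{}; Z {5,8,9}->{5}
pass 2: W {3}->{}; Z {5}->{}
pass 3: no change
Fixpoint after 3 passes: D(X) = {}

Answer: {}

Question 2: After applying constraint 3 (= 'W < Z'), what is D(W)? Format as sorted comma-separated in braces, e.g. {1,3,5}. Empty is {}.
Constraint 1 (W + Z = X) on D(W)={3,5,6,7,8} D(Z)={5,8,9} D(X)={3,6,7,8,10}: W {3,5,6,7,8}->{3,5}; Z {5,8,9}->{5}; X {3,6,7,8,10}->{8,10}
Constraint 2 (U != X) on D(U)={4,5,7,8} D(X)={8,10}: no change
Constraint 3 (W < Z) on D(W)={3,5} D(Z)={5}: W {3,5}->{3}
So after constraint 3: D(W) = {3}

Answer: {3}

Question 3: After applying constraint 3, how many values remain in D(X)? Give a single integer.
Constraint 1 (W + Z = X) on D(W)={3,5,6,7,8} D(Z)={5,8,9} D(X)={3,6,7,8,10}: W {3,5,6,7,8}->{3,5}; Z {5,8,9}->{5}; X {3,6,7,8,10}->{8,10}
Constraint 2 (U != X) on D(U)={4,5,7,8} D(X)={8,10}: no change
Constraint 3 (W < Z) on D(W)={3,5} D(Z)={5}: W {3,5}->{3}
So after constraint 3: D(X)={8,10}, size = 2

Answer: 2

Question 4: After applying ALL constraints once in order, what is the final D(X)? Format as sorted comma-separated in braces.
Answer: {}

Derivation:
Constraint 1 (W + Z = X) on D(W)={3,5,6,7,8} D(Z)={5,8,9} D(X)={3,6,7,8,10}: W {3,5,6,7,8}->{3,5}; Z {5,8,9}->{5}; X {3,6,7,8,10}->{8,10}
Constraint 2 (U != X) on D(U)={4,5,7,8} D(X)={8,10}: no change
Constraint 3 (W < Z) on D(W)={3,5} D(Z)={5}: W {3,5}->{3}
Constraint 4 (X < U) on D(X)={8,10} D(U)={4,5,7,8}: X {8,10}->{}; U {4,5,7,8}->{}
So after all 4 constraints: D(X) = {}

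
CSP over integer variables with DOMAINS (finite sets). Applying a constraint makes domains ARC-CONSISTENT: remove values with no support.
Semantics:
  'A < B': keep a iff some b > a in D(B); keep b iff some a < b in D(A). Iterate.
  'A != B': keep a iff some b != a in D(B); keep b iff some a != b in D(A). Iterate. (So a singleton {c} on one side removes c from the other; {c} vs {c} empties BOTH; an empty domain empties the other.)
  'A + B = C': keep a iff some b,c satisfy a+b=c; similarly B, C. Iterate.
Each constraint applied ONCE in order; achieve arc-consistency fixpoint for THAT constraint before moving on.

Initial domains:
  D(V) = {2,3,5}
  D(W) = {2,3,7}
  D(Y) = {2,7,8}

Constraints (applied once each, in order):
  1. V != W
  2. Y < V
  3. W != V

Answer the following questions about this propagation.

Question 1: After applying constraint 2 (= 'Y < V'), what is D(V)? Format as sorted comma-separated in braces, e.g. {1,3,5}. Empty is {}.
Answer: {3,5}

Derivation:
Constraint 1 (V != W) on D(V)={2,3,5} D(W)={2,3,7}: no change
Constraint 2 (Y < V) on D(Y)={2,7,8} D(V)={2,3,5}: Y {2,7,8}->{2}; V {2,3,5}->{3,5}
So after constraint 2: D(V) = {3,5}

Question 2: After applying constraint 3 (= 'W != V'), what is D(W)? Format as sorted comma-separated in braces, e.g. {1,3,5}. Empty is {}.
Answer: {2,3,7}

Derivation:
Constraint 1 (V != W) on D(V)={2,3,5} D(W)={2,3,7}: no change
Constraint 2 (Y < V) on D(Y)={2,7,8} D(V)={2,3,5}: Y {2,7,8}->{2}; V {2,3,5}->{3,5}
Constraint 3 (W != V) on D(W)={2,3,7} D(V)={3,5}: no change
So after constraint 3: D(W) = {2,3,7}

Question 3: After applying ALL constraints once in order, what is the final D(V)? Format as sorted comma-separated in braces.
Constraint 1 (V != W) on D(V)={2,3,5} D(W)={2,3,7}: no change
Constraint 2 (Y < V) on D(Y)={2,7,8} D(V)={2,3,5}: Y {2,7,8}->{2}; V {2,3,5}->{3,5}
Constraint 3 (W != V) on D(W)={2,3,7} D(V)={3,5}: no change
So after all 3 constraints: D(V) = {3,5}

Answer: {3,5}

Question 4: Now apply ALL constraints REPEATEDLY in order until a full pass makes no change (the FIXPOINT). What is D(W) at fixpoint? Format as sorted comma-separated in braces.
Answer: {2,3,7}

Derivation:
pass 0 (initial): D(W)={2,3,7}
pass 1: V {2,3,5}->{3,5}; Y {2,7,8}->{2}
pass 2: no change
Fixpoint after 2 passes: D(W) = {2,3,7}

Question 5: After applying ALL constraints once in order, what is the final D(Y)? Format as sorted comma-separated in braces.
Answer: {2}

Derivation:
Constraint 1 (V != W) on D(V)={2,3,5} D(W)={2,3,7}: no change
Constraint 2 (Y < V) on D(Y)={2,7,8} D(V)={2,3,5}: Y {2,7,8}->{2}; V {2,3,5}->{3,5}
Constraint 3 (W != V) on D(W)={2,3,7} D(V)={3,5}: no change
So after all 3 constraints: D(Y) = {2}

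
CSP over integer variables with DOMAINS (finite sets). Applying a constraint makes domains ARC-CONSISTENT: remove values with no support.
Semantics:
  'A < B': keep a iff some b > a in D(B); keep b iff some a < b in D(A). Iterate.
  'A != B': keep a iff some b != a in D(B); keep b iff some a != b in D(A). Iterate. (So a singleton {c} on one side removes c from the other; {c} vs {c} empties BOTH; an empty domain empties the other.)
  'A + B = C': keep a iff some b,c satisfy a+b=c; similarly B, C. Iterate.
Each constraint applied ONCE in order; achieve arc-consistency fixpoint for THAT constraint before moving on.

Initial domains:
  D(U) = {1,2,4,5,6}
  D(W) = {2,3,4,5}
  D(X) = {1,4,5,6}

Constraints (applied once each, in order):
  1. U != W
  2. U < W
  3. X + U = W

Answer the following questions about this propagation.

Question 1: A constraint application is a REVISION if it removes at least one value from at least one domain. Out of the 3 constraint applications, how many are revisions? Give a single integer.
Answer: 2

Derivation:
Constraint 1 (U != W) on D(U)={1,2,4,5,6} D(W)={2,3,4,5}: no change => not a revision
Constraint 2 (U < W) on D(U)={1,2,4,5,6} D(W)={2,3,4,5}: U {1,2,4,5,6}->{1,2,4} => REVISION
Constraint 3 (X + U = W) on D(X)={1,4,5,6} D(U)={1,2,4} D(W)={2,3,4,5}: X {1,4,5,6}->{1,4}; W {2,3,4,5}->{2,3,5} => REVISION
Total revisions = 2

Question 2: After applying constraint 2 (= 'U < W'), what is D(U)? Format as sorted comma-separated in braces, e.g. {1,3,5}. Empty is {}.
Constraint 1 (U != W) on D(U)={1,2,4,5,6} D(W)={2,3,4,5}: no change
Constraint 2 (U < W) on D(U)={1,2,4,5,6} D(W)={2,3,4,5}: U {1,2,4,5,6}->{1,2,4}
So after constraint 2: D(U) = {1,2,4}

Answer: {1,2,4}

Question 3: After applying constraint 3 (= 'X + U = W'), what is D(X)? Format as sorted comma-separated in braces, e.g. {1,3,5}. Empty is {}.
Constraint 1 (U != W) on D(U)={1,2,4,5,6} D(W)={2,3,4,5}: no change
Constraint 2 (U < W) on D(U)={1,2,4,5,6} D(W)={2,3,4,5}: U {1,2,4,5,6}->{1,2,4}
Constraint 3 (X + U = W) on D(X)={1,4,5,6} D(U)={1,2,4} D(W)={2,3,4,5}: X {1,4,5,6}->{1,4}; W {2,3,4,5}->{2,3,5}
So after constraint 3: D(X) = {1,4}

Answer: {1,4}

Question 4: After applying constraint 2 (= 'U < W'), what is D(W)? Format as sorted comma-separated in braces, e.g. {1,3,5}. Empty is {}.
Answer: {2,3,4,5}

Derivation:
Constraint 1 (U != W) on D(U)={1,2,4,5,6} D(W)={2,3,4,5}: no change
Constraint 2 (U < W) on D(U)={1,2,4,5,6} D(W)={2,3,4,5}: U {1,2,4,5,6}->{1,2,4}
So after constraint 2: D(W) = {2,3,4,5}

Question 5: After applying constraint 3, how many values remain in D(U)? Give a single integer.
Answer: 3

Derivation:
Constraint 1 (U != W) on D(U)={1,2,4,5,6} D(W)={2,3,4,5}: no change
Constraint 2 (U < W) on D(U)={1,2,4,5,6} D(W)={2,3,4,5}: U {1,2,4,5,6}->{1,2,4}
Constraint 3 (X + U = W) on D(X)={1,4,5,6} D(U)={1,2,4} D(W)={2,3,4,5}: X {1,4,5,6}->{1,4}; W {2,3,4,5}->{2,3,5}
So after constraint 3: D(U)={1,2,4}, size = 3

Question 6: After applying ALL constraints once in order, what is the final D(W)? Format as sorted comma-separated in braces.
Answer: {2,3,5}

Derivation:
Constraint 1 (U != W) on D(U)={1,2,4,5,6} D(W)={2,3,4,5}: no change
Constraint 2 (U < W) on D(U)={1,2,4,5,6} D(W)={2,3,4,5}: U {1,2,4,5,6}->{1,2,4}
Constraint 3 (X + U = W) on D(X)={1,4,5,6} D(U)={1,2,4} D(W)={2,3,4,5}: X {1,4,5,6}->{1,4}; W {2,3,4,5}->{2,3,5}
So after all 3 constraints: D(W) = {2,3,5}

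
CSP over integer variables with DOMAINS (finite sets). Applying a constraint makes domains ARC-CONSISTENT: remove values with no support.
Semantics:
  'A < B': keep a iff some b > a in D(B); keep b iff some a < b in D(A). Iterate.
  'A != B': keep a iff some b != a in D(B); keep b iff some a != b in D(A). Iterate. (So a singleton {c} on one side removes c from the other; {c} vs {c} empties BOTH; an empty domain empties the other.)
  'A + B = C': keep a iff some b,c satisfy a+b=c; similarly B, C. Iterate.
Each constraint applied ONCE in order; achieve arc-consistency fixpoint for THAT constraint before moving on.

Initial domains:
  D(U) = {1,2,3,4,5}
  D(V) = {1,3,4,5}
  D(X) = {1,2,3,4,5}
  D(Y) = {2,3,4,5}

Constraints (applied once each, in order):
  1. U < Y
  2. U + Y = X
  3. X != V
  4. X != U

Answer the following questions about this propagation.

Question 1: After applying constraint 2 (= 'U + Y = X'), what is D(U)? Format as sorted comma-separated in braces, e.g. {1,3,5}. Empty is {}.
Answer: {1,2,3}

Derivation:
Constraint 1 (U < Y) on D(U)={1,2,3,4,5} D(Y)={2,3,4,5}: U {1,2,3,4,5}->{1,2,3,4}
Constraint 2 (U + Y = X) on D(U)={1,2,3,4} D(Y)={2,3,4,5} D(X)={1,2,3,4,5}: U {1,2,3,4}->{1,2,3}; Y {2,3,4,5}->{2,3,4}; X {1,2,3,4,5}->{3,4,5}
So after constraint 2: D(U) = {1,2,3}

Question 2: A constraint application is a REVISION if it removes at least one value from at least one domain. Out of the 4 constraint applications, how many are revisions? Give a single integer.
Constraint 1 (U < Y) on D(U)={1,2,3,4,5} D(Y)={2,3,4,5}: U {1,2,3,4,5}->{1,2,3,4} => REVISION
Constraint 2 (U + Y = X) on D(U)={1,2,3,4} D(Y)={2,3,4,5} D(X)={1,2,3,4,5}: U {1,2,3,4}->{1,2,3}; Y {2,3,4,5}->{2,3,4}; X {1,2,3,4,5}->{3,4,5} => REVISION
Constraint 3 (X != V) on D(X)={3,4,5} D(V)={1,3,4,5}: no change => not a revision
Constraint 4 (X != U) on D(X)={3,4,5} D(U)={1,2,3}: no change => not a revision
Total revisions = 2

Answer: 2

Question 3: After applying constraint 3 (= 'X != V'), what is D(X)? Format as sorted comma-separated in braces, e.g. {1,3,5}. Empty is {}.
Answer: {3,4,5}

Derivation:
Constraint 1 (U < Y) on D(U)={1,2,3,4,5} D(Y)={2,3,4,5}: U {1,2,3,4,5}->{1,2,3,4}
Constraint 2 (U + Y = X) on D(U)={1,2,3,4} D(Y)={2,3,4,5} D(X)={1,2,3,4,5}: U {1,2,3,4}->{1,2,3}; Y {2,3,4,5}->{2,3,4}; X {1,2,3,4,5}->{3,4,5}
Constraint 3 (X != V) on D(X)={3,4,5} D(V)={1,3,4,5}: no change
So after constraint 3: D(X) = {3,4,5}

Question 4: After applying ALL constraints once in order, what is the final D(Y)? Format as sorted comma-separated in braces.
Answer: {2,3,4}

Derivation:
Constraint 1 (U < Y) on D(U)={1,2,3,4,5} D(Y)={2,3,4,5}: U {1,2,3,4,5}->{1,2,3,4}
Constraint 2 (U + Y = X) on D(U)={1,2,3,4} D(Y)={2,3,4,5} D(X)={1,2,3,4,5}: U {1,2,3,4}->{1,2,3}; Y {2,3,4,5}->{2,3,4}; X {1,2,3,4,5}->{3,4,5}
Constraint 3 (X != V) on D(X)={3,4,5} D(V)={1,3,4,5}: no change
Constraint 4 (X != U) on D(X)={3,4,5} D(U)={1,2,3}: no change
So after all 4 constraints: D(Y) = {2,3,4}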